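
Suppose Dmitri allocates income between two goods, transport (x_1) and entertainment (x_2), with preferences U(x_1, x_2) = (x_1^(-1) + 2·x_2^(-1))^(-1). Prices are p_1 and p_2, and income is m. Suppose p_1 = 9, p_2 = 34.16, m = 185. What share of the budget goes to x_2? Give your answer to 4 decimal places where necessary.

MU_x_1 ∝ x_1^(-2), MU_x_2 ∝ 2·x_2^(-2), so MRS = (1/2)·(x_2/x_1)^(2) = p_1/p_2.
Hence x_2/x_1 = (2·p_1/p_2)^(1/(2)), i.e. raised to the 0.5 power.
With the ratio pinned down, the budget gives x_1* = m/(p_1 + p_2·(x_2/x_1)) and x_2* = (x_2/x_1)·x_1*.
Numerically x_2/x_1 = 0.725901, so x_1* = 185/(9 + 34.16·0.725901) = 5.4739 and x_2* = 0.725901·5.4739 = 3.9735.
Expenditure on x_2: 34.16·3.9735 = 135.7349; share = 0.7337.

share on x_2 = 0.7337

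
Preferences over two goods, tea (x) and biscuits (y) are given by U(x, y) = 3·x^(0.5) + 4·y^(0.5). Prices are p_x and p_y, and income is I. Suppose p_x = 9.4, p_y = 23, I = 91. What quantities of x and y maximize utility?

x* = 5.607, y* = 1.665

Numerically y/x = 0.296946, so x* = 91/(9.4 + 23·0.296946) = 5.607 and y* = 0.296946·5.607 = 1.665.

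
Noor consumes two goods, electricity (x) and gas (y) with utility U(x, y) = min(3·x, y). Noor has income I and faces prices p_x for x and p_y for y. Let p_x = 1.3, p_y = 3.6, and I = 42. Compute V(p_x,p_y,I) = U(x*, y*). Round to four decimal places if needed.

Here 1.3 + 3·3.6 = 12.1, giving x* = 3.4711 and y* = 10.4132.
Utility at the optimum: U(3.4711, 10.4132) = 10.4132.

V = 10.4132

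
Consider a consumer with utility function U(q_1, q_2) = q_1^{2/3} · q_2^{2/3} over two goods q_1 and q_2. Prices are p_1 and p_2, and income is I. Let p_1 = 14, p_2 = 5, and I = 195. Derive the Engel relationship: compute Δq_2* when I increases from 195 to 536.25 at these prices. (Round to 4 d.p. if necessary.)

The MRS is q_2/q_1. Set MRS = p_1/p_2.
So 2/3·p_2·q_2 = 2/3·p_1·q_1; combined with the budget, a share 0.5 of income goes to q_1.
Demand: q_1*(p_1,p_2,I) = 0.5·I/p_1 and q_2* = 0.5·I/p_2.
At p_1=14, p_2=5, I=195: q_2* = 0.5·195/5 = 19.5.
At I' = 536.25: q_2* = 53.625. Change: 53.625 − 19.5 = 34.125.

Δq_2* = 34.125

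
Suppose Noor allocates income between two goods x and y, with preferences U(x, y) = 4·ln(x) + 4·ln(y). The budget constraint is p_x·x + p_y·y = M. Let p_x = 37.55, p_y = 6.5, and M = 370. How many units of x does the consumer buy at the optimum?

At p_x=37.55, p_y=6.5, M=370: x* = 0.5·370/37.55 = 4.9268.

x* = 4.9268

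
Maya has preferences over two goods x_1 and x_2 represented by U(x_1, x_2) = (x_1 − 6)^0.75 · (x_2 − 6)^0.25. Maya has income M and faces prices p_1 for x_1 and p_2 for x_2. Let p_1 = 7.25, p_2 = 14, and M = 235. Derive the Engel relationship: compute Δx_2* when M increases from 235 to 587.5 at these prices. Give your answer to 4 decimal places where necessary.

Substituting into the budget: x_1* = 6 + 0.75·(M − 6·p_1 − 6·p_2)/p_1, and x_2* = 6 + 0.25·(…)/p_2.
Discretionary income = 235 − 6·7.25 − 6·14 = 107.5; x_2* = 6 + 0.25·107.5/14 = 7.9196.
At M' = 587.5: x_2* = 14.2143. Change: 14.2143 − 7.9196 = 6.2946.

Δx_2* = 6.2946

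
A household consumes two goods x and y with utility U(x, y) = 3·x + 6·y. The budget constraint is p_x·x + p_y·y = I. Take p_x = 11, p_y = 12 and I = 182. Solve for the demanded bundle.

x* = 0, y* = 15.1667

Linear utility — the consumer picks whichever good has higher MU/price: 3/11 = 0.2727 vs 6/12 = 0.5.
y gives more utility per dollar, so spend all income on y: y* = I/p_y, x* = 0.
Numerically: x* = 0, y* = 15.1667.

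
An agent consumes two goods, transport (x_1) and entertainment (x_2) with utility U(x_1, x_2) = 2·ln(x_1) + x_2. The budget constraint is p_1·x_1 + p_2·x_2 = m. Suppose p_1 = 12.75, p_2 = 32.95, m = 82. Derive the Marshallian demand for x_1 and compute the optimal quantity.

Set MRS = p_1/p_2: (2/x_1)/1 = p_1/p_2.
So x_1*(p_1,p_2) = 2·p_2/p_1, independent of income; and x_2* = (m − 2·p_2)/p_2.
At the given prices: x_1* = 2·32.95/12.75 = 5.1686.

x_1* = 5.1686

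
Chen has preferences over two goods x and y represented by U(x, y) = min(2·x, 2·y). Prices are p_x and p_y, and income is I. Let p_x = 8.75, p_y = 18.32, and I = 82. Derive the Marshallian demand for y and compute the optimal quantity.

With perfect complements, no substitution: consume in ratio x:y = 2:2.
Budget: p_x·x + p_y·x = I, so (2·p_x + 2·p_y)·x = 2·I.
Demand: x*(p_x,p_y,I) = 2·I/(2·p_x + 2·p_y), y* = 2·I/(2·p_x + 2·p_y).
Here 2·8.75 + 2·18.32 = 54.14, giving y* = 3.0292.

y* = 3.0292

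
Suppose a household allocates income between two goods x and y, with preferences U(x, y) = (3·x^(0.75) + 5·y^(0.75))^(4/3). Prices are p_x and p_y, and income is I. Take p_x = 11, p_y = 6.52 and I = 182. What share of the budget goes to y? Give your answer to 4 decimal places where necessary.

share on y = 0.9737

MU_x ∝ 3·x^(-0.25), MU_y ∝ 5·y^(-0.25), so MRS = (3/5)·(y/x)^(0.25) = p_x/p_y.
Hence y/x = ((5/3)·p_x/p_y)^(1/(0.25)), i.e. raised to the 4 power.
With the ratio pinned down, the budget gives x* = I/(p_x + p_y·(y/x)) and y* = (y/x)·x*.
Numerically y/x = 62.513722, so x* = 182/(11 + 6.52·62.513722) = 0.4348 and y* = 62.513722·0.4348 = 27.1806.
Expenditure on y: 6.52·27.1806 = 177.2173; share = 0.9737.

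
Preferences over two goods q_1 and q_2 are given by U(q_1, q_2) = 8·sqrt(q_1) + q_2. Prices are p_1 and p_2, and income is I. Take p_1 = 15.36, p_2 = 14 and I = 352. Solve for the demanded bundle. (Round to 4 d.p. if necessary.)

q_1* = 13.2921, q_2* = 10.5595

MU_q_1 = 4/√q_1, MU_q_2 = 1. Tangency: 4/√q_1 = p_1/p_2.
Solve: √q_1 = 4·p_2/p_1, so q_1*(p_1,p_2) = (4·p_2/p_1)², and q_2* = (I − p_1·q_1*)/p_2.
Plugging in: q_1* = (4·14/15.36)² = 13.2921, q_2* = 10.5595.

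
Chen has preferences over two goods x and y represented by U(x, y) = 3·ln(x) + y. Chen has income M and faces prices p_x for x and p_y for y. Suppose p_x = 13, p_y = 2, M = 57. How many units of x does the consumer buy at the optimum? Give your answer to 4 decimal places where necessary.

MU_x = 3/x, MU_y = 1. Tangency: 3/x = p_x/p_y.
So x*(p_x,p_y) = 3·p_y/p_x, independent of income; and y* = (M − 3·p_y)/p_y.
At the given prices: x* = 3·2/13 = 0.4615.

x* = 0.4615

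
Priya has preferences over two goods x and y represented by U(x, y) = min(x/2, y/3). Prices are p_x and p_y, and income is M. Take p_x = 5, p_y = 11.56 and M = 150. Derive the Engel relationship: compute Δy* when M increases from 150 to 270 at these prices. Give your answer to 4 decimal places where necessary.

With perfect complements, no substitution: consume in ratio x:y = 2:3.
Budget: p_x·x + p_y·(3/2)·x = M, so (2·p_x + 3·p_y)·x = 2·M.
Demand: x*(p_x,p_y,M) = 2·M/(2·p_x + 3·p_y), y* = 3·M/(2·p_x + 3·p_y).
Here 2·5 + 3·11.56 = 44.68, giving y* = 10.0716.
At M' = 270: y* = 18.1289. Change: 18.1289 − 10.0716 = 8.0573.

Δy* = 8.0573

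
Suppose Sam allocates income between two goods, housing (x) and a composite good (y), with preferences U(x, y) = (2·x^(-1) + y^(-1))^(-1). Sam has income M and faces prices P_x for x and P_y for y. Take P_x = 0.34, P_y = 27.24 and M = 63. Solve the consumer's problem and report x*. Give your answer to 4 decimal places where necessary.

x* = 25.2816

MU_x ∝ 2·x^(-2), MU_y ∝ y^(-2), so MRS = 2·(y/x)^(2) = P_x/P_y.
Hence y/x = ((1/2)·P_x/P_y)^(1/(2)), i.e. raised to the 0.5 power.
With the ratio pinned down, the budget gives x* = M/(P_x + P_y·(y/x)) and y* = (y/x)·x*.
Numerically y/x = 0.078999, so x* = 63/(0.34 + 27.24·0.078999) = 25.2816.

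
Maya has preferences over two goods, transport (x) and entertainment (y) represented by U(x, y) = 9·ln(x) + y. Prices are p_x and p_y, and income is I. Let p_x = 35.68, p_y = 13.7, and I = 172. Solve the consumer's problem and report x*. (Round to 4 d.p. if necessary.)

Set MRS = p_x/p_y: (9/x)/1 = p_x/p_y.
So x*(p_x,p_y) = 9·p_y/p_x, independent of income; and y* = (I − 9·p_y)/p_y.
At the given prices: x* = 9·13.7/35.68 = 3.4557.

x* = 3.4557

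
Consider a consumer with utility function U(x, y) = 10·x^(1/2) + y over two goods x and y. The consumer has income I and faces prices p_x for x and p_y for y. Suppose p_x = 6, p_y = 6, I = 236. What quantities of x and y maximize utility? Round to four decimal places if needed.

x* = 25, y* = 14.3333

Thus x* = (5·p_y/p_x)² — independent of I — with the rest of income spent on y.
Plugging in: x* = (5·6/6)² = 25, y* = 14.3333.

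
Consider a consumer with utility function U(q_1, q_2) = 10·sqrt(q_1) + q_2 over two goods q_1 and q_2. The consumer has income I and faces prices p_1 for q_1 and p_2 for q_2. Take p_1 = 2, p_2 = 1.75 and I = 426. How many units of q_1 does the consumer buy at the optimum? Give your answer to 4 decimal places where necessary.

q_1* = 19.1406

Set MRS = p_1/p_2: 5·q_1^(−1/2) = p_1/p_2.
Thus q_1* = (5·p_2/p_1)² — independent of I — with the rest of income spent on q_2.
Plugging in: q_1* = (5·1.75/2)² = 19.1406.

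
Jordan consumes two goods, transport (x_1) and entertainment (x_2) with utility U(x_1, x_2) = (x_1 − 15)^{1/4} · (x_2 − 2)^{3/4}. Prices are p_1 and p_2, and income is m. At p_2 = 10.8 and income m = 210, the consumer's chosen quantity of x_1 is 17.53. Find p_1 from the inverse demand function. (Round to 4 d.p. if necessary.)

This is Cobb-Douglas in (x_1−15, x_2−2): tangency gives 0.25·p_2·(x_2−2) = 0.75·p_1·(x_1−15).
After buying the subsistence bundle (15, 2), a share 0.25 of the remaining income goes to x_1: x_1* = 15 + 0.25·(m − 15p_1 − 2p_2)/p_1.
Set x_1* = 17.53 in the demand function and solve for p_1: p_1 = 7.5.

p_1 = 7.5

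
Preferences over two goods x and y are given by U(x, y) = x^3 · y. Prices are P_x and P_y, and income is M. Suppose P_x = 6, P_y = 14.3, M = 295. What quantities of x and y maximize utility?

x* = 36.875, y* = 5.1573

The MRS is 3·y/x. Set MRS = P_x/P_y.
Rearranging, P_y·y = (1/3)·P_x·x. Substituting into the budget gives P_x·x·(1 + (1/3)) = M.
Demand: x*(P_x,P_y,M) = 0.75·M/P_x and y* = 0.25·M/P_y.
At P_x=6, P_y=14.3, M=295: x* = 0.75·295/6 = 36.875, y* = 5.1573.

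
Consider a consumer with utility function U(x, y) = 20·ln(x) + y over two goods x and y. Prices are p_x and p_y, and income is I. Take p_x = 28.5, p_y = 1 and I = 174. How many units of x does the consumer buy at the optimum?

MU_x = 20/x, MU_y = 1. Tangency: 20/x = p_x/p_y.
So x*(p_x,p_y) = 20·p_y/p_x, independent of income; and y* = (I − 20·p_y)/p_y.
At the given prices: x* = 20·1/28.5 = 0.7018.

x* = 0.7018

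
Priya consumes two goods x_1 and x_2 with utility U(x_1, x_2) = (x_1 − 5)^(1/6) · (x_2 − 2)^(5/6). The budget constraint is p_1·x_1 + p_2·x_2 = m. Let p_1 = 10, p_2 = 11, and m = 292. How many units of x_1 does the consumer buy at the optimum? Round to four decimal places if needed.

MRS = (1/5)·(x_2−2)/(x_1−5). Tangency with p_1/p_2 gives x_2−2 = 5·(p_1/p_2)·(x_1−5).
After buying the subsistence bundle (5, 2), a share 1/6 of the remaining income goes to x_1: x_1* = 5 + 1/6·(m − 5p_1 − 2p_2)/p_1.
Discretionary income = 292 − 5·10 − 2·11 = 220; x_1* = 5 + 1/6·220/10 = 8.6667.

x_1* = 8.6667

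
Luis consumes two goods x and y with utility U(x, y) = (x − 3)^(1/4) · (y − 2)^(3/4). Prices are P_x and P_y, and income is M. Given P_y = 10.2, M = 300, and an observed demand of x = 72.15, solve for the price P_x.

P_x = 1

MRS = (1/3)·(y−2)/(x−3). Tangency with P_x/P_y gives y−2 = 3·(P_x/P_y)·(x−3).
Substituting into the budget: x* = 3 + 0.25·(M − 3·P_x − 2·P_y)/P_x, and y* = 2 + 0.75·(…)/P_y.
Set x* = 72.15 in the demand function and solve for P_x: P_x = 1.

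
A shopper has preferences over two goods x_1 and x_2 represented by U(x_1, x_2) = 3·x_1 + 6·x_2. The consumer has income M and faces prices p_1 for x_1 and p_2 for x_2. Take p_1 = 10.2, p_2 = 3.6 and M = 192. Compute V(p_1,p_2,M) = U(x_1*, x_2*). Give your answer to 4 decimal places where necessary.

Linear utility — the consumer picks whichever good has higher MU/price: 3/10.2 = 0.2941 vs 6/3.6 = 1.6667.
x_2 gives more utility per dollar, so spend all income on x_2: x_2* = M/p_2, x_1* = 0.
Numerically: x_1* = 0, x_2* = 53.3333.
Utility at the optimum: U(0, 53.3333) = 320.

V = 320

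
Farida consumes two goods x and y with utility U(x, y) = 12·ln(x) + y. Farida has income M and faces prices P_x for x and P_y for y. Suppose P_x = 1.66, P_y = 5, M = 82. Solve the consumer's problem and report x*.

Set MRS = P_x/P_y: (12/x)/1 = P_x/P_y.
So x*(P_x,P_y) = 12·P_y/P_x, independent of income; and y* = (M − 12·P_y)/P_y.
At the given prices: x* = 12·5/1.66 = 36.1446.

x* = 36.1446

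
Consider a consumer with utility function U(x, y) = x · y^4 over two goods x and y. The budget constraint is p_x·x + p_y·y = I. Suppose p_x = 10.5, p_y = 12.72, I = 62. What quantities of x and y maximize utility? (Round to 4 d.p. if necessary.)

The MRS is (1/4)·y/x. Set MRS = p_x/p_y.
So p_y·y = 4·p_x·x; combined with the budget, a share 0.2 of income goes to x.
Demand: x*(p_x,p_y,I) = 0.2·I/p_x and y* = 0.8·I/p_y.
At p_x=10.5, p_y=12.72, I=62: x* = 0.2·62/10.5 = 1.181, y* = 3.8994.

x* = 1.181, y* = 3.8994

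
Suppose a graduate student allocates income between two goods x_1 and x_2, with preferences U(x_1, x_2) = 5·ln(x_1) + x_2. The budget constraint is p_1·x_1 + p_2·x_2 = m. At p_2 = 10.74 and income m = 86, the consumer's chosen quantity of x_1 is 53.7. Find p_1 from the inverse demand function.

p_1 = 1

Set MRS = p_1/p_2: (5/x_1)/1 = p_1/p_2.
So x_1*(p_1,p_2) = 5·p_2/p_1, independent of income; and x_2* = (m − 5·p_2)/p_2.
Set x_1* = 53.7 in the demand function and solve for p_1: p_1 = 1.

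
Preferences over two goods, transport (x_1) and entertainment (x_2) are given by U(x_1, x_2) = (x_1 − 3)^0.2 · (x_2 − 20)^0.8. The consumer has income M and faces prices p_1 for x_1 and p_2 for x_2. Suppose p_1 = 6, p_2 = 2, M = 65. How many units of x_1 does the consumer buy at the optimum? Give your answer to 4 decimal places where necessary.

x_1* = 3.2333

Discretionary income = 65 − 3·6 − 20·2 = 7; x_1* = 3 + 0.2·7/6 = 3.2333.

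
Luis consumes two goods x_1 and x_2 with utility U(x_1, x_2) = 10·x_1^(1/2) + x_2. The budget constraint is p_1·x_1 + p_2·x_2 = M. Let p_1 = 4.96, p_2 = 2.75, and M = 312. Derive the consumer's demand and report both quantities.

x_1* = 7.685, x_2* = 99.5937

Set MRS = p_1/p_2: 5·x_1^(−1/2) = p_1/p_2.
Solve: √x_1 = 5·p_2/p_1, so x_1*(p_1,p_2) = (5·p_2/p_1)², and x_2* = (M − p_1·x_1*)/p_2.
Plugging in: x_1* = (5·2.75/4.96)² = 7.685, x_2* = 99.5937.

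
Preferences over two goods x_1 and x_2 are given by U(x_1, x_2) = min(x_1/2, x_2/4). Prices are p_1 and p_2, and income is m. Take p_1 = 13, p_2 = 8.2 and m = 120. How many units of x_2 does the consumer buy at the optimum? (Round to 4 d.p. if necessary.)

x_2* = 8.1633

Demand: x_1*(p_1,p_2,m) = 2·m/(2·p_1 + 4·p_2), x_2* = 4·m/(2·p_1 + 4·p_2).
Here 2·13 + 4·8.2 = 58.8, giving x_2* = 8.1633.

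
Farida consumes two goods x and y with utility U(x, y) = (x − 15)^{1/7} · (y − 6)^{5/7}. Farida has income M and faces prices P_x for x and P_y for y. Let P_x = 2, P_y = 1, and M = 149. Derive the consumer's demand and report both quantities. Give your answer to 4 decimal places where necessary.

x* = 24.4167, y* = 100.1667

This is Cobb-Douglas in (x−15, y−6): tangency gives 1/7·P_y·(y−6) = 5/7·P_x·(x−15).
After buying the subsistence bundle (15, 6), a share 1/6 of the remaining income goes to x: x* = 15 + 1/6·(M − 15P_x − 6P_y)/P_x.
Discretionary income = 149 − 15·2 − 6·1 = 113; x* = 15 + 1/6·113/2 = 24.4167; y* = 6 + 5/6·113/1 = 100.1667.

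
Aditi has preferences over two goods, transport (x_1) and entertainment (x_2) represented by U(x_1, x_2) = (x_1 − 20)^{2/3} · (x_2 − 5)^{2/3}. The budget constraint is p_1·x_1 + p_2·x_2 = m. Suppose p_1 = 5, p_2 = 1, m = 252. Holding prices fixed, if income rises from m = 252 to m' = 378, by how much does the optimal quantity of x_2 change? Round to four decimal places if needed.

MRS = (x_2−5)/(x_1−20). Tangency with p_1/p_2 gives x_2−5 = (p_1/p_2)·(x_1−20).
After buying the subsistence bundle (20, 5), a share 0.5 of the remaining income goes to x_1: x_1* = 20 + 0.5·(m − 20p_1 − 5p_2)/p_1.
Discretionary income = 252 − 20·5 − 5·1 = 147; x_2* = 5 + 0.5·147/1 = 78.5.
At m' = 378: x_2* = 141.5. Change: 141.5 − 78.5 = 63.

Δx_2* = 63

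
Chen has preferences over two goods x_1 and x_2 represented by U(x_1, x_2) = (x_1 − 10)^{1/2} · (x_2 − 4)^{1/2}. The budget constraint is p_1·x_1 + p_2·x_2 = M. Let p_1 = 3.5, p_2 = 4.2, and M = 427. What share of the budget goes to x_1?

MRS = (x_2−4)/(x_1−10). Tangency with p_1/p_2 gives x_2−4 = (p_1/p_2)·(x_1−10).
Substituting into the budget: x_1* = 10 + 0.5·(M − 10·p_1 − 4·p_2)/p_1, and x_2* = 4 + 0.5·(…)/p_2.
Discretionary income = 427 − 10·3.5 − 4·4.2 = 375.2; x_1* = 10 + 0.5·375.2/3.5 = 63.6; x_2* = 4 + 0.5·375.2/4.2 = 48.6667.
Expenditure on x_1: 3.5·63.6 = 222.6; share = 0.5213.

share on x_1 = 0.5213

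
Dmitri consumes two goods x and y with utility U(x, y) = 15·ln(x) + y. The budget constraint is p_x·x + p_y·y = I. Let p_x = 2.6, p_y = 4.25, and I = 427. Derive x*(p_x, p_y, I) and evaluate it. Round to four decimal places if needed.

MU_x = 15/x, MU_y = 1. Tangency: 15/x = p_x/p_y.
So x*(p_x,p_y) = 15·p_y/p_x, independent of income; and y* = (I − 15·p_y)/p_y.
At the given prices: x* = 15·4.25/2.6 = 24.5192.

x* = 24.5192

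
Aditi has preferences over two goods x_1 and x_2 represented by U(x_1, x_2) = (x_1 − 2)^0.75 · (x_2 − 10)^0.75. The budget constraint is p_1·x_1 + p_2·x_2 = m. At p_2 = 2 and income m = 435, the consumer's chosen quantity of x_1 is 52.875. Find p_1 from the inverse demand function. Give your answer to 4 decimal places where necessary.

p_1 = 4

Let x_1' = x_1−2, x_2' = x_2−10. MRS = x_2'/x_1' = p_1/p_2.
Substituting into the budget: x_1* = 2 + 0.5·(m − 2·p_1 − 10·p_2)/p_1, and x_2* = 10 + 0.5·(…)/p_2.
Set x_1* = 52.875 in the demand function and solve for p_1: p_1 = 4.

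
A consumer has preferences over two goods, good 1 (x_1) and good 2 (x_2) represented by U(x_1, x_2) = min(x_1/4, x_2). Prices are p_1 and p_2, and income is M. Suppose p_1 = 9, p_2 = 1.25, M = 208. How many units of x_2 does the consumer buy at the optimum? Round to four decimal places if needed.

Leontief preferences: the optimum is at the kink where x_1/4 = x_2/1, i.e. x_2 = (1/4)·x_1.
Budget: p_1·x_1 + p_2·(1/4)·x_1 = M, so (4·p_1 + p_2)·x_1 = 4·M.
Demand: x_1*(p_1,p_2,M) = 4·M/(4·p_1 + p_2), x_2* = M/(4·p_1 + p_2).
Here 4·9 + 1.25 = 37.25, giving x_2* = 5.5839.

x_2* = 5.5839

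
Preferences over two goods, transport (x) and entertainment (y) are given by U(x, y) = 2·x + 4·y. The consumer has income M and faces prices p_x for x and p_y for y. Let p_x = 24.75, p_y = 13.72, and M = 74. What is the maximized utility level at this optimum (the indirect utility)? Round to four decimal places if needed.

V = 21.5743

Linear utility — the consumer picks whichever good has higher MU/price: 2/24.75 = 0.0808 vs 4/13.72 = 0.2915.
y gives more utility per dollar, so spend all income on y: y* = M/p_y, x* = 0.
Numerically: x* = 0, y* = 5.3936.
Utility at the optimum: U(0, 5.3936) = 21.5743.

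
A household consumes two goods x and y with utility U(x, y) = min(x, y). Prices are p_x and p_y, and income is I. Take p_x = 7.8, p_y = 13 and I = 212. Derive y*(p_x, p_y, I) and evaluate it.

Leontief preferences: the optimum is at the kink where x/1 = y/1, i.e. y = x.
Budget: p_x·x + p_y·x = I, so (p_x + p_y)·x = I.
Demand: x*(p_x,p_y,I) = I/(p_x + p_y), y* = I/(p_x + p_y).
Here 7.8 + 13 = 20.8, giving y* = 10.1923.

y* = 10.1923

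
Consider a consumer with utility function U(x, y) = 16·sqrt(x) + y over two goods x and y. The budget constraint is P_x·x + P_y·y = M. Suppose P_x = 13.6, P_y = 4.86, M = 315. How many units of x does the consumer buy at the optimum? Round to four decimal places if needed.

x* = 8.1729

Set MRS = P_x/P_y: 8·x^(−1/2) = P_x/P_y.
Thus x* = (8·P_y/P_x)² — independent of M — with the rest of income spent on y.
Plugging in: x* = (8·4.86/13.6)² = 8.1729.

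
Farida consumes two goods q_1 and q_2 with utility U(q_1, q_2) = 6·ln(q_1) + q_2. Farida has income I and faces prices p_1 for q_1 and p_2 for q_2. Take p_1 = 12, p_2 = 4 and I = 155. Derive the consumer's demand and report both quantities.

Set MRS = p_1/p_2: (6/q_1)/1 = p_1/p_2.
So q_1*(p_1,p_2) = 6·p_2/p_1, independent of income; and q_2* = (I − 6·p_2)/p_2.
At the given prices: q_1* = 6·4/12 = 2, and q_2* = 32.75.

q_1* = 2, q_2* = 32.75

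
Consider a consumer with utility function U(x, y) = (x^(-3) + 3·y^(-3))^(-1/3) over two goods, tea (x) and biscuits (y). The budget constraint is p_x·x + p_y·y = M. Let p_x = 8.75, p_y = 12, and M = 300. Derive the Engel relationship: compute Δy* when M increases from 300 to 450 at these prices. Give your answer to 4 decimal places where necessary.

With the ratio pinned down, the budget gives x* = M/(p_x + p_y·(y/x)) and y* = (y/x)·x*.
Numerically y/x = 1.21615, so x* = 300/(8.75 + 12·1.21615) = 12.8514 and y* = 1.21615·12.8514 = 15.6292.
At M' = 450: y* = 23.4438. Change: 23.4438 − 15.6292 = 7.8146.

Δy* = 7.8146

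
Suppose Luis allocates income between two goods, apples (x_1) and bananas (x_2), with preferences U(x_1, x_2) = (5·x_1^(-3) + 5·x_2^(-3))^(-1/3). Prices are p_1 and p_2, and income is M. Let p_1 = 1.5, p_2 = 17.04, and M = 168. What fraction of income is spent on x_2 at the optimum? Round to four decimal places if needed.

share on x_2 = 0.8609

Substitute x_2 = (x_2/x_1)·x_1 into the budget: x_1* = M/(p_1 + p_2·(x_2/x_1)).
Numerically x_2/x_1 = 0.544698, so x_1* = 168/(1.5 + 17.04·0.544698) = 15.582 and x_2* = 0.544698·15.582 = 8.4875.
Expenditure on x_2: 17.04·8.4875 = 144.6269; share = 0.8609.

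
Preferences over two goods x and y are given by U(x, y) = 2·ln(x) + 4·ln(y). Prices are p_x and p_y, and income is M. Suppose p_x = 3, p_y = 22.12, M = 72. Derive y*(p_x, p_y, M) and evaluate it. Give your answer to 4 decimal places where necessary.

Tangency: MRS = (1/2)·y/x = p_x/p_y.
So 2·p_y·y = 4·p_x·x; combined with the budget, a share 1/3 of income goes to x.
Demand: x*(p_x,p_y,M) = 1/3·M/p_x and y* = 2/3·M/p_y.
At p_x=3, p_y=22.12, M=72: y* = 2/3·72/22.12 = 2.17.

y* = 2.17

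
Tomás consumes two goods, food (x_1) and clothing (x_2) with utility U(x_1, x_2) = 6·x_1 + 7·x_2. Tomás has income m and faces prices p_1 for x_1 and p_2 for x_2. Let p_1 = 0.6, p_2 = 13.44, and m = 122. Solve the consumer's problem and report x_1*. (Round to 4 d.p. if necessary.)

Linear utility — the consumer picks whichever good has higher MU/price: 6/0.6 = 10 vs 7/13.44 = 0.5208.
x_1 gives more utility per dollar, so spend all income on x_1: x_1* = m/p_1, x_2* = 0.
Numerically: x_1* = 203.3333, x_2* = 0.

x_1* = 203.3333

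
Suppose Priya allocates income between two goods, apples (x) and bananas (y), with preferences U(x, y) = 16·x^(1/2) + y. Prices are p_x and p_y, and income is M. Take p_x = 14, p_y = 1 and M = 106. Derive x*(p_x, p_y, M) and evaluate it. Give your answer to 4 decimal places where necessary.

x* = 0.3265

Set MRS = p_x/p_y: 8·x^(−1/2) = p_x/p_y.
Solve: √x = 8·p_y/p_x, so x*(p_x,p_y) = (8·p_y/p_x)², and y* = (M − p_x·x*)/p_y.
Plugging in: x* = (8·1/14)² = 0.3265.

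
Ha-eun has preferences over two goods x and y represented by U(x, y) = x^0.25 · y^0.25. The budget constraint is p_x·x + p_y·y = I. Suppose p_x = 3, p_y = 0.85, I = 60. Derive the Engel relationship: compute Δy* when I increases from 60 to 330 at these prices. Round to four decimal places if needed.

Δy* = 158.8235

Tangency: MRS = y/x = p_x/p_y.
Rearranging, p_y·y = p_x·x. Substituting into the budget gives p_x·x·(1 + 1) = I.
Demand: x*(p_x,p_y,I) = 0.5·I/p_x and y* = 0.5·I/p_y.
At p_x=3, p_y=0.85, I=60: y* = 0.5·60/0.85 = 35.2941.
At I' = 330: y* = 194.1176. Change: 194.1176 − 35.2941 = 158.8235.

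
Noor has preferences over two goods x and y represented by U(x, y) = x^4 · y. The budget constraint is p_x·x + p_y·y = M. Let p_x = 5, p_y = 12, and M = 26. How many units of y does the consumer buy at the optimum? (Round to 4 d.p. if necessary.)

y* = 0.4333

The MRS is 4·y/x. Set MRS = p_x/p_y.
Rearranging, p_y·y = (1/4)·p_x·x. Substituting into the budget gives p_x·x·(1 + (1/4)) = M.
Demand: x*(p_x,p_y,M) = 0.8·M/p_x and y* = 0.2·M/p_y.
At p_x=5, p_y=12, M=26: y* = 0.2·26/12 = 0.4333.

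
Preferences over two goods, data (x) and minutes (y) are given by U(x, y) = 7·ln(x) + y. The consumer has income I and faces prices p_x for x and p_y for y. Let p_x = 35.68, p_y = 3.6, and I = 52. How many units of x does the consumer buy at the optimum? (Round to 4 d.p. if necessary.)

MU_x = 7/x, MU_y = 1. Tangency: 7/x = p_x/p_y.
So x*(p_x,p_y) = 7·p_y/p_x, independent of income; and y* = (I − 7·p_y)/p_y.
At the given prices: x* = 7·3.6/35.68 = 0.7063.

x* = 0.7063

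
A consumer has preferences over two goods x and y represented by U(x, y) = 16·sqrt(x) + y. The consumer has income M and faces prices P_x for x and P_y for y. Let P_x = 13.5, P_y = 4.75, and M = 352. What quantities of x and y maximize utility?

Set MRS = P_x/P_y: 8·x^(−1/2) = P_x/P_y.
Solve: √x = 8·P_y/P_x, so x*(P_x,P_y) = (8·P_y/P_x)², and y* = (M − P_x·x*)/P_y.
Plugging in: x* = (8·4.75/13.5)² = 7.9232, y* = 51.5867.

x* = 7.9232, y* = 51.5867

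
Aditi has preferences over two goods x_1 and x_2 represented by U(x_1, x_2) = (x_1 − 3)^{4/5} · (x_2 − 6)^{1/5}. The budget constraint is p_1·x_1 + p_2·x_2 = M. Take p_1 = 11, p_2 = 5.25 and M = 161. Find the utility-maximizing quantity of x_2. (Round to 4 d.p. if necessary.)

This is Cobb-Douglas in (x_1−3, x_2−6): tangency gives 0.8·p_2·(x_2−6) = 0.2·p_1·(x_1−3).
After buying the subsistence bundle (3, 6), a share 0.8 of the remaining income goes to x_1: x_1* = 3 + 0.8·(M − 3p_1 − 6p_2)/p_1.
Discretionary income = 161 − 3·11 − 6·5.25 = 96.5; x_2* = 6 + 0.2·96.5/5.25 = 9.6762.

x_2* = 9.6762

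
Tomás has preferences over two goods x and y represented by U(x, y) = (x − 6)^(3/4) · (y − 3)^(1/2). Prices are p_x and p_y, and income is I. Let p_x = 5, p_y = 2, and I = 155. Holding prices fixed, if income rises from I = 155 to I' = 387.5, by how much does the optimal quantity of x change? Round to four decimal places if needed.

MRS = (3/2)·(y−3)/(x−6). Tangency with p_x/p_y gives y−3 = (2/3)·(p_x/p_y)·(x−6).
After buying the subsistence bundle (6, 3), a share 0.6 of the remaining income goes to x: x* = 6 + 0.6·(I − 6p_x − 3p_y)/p_x.
Discretionary income = 155 − 6·5 − 3·2 = 119; x* = 6 + 0.6·119/5 = 20.28.
At I' = 387.5: x* = 48.18. Change: 48.18 − 20.28 = 27.9.

Δx* = 27.9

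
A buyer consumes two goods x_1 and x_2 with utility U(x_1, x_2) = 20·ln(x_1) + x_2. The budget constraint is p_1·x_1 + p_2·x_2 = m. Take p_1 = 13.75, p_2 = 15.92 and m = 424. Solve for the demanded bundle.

MU_x_1 = 20/x_1, MU_x_2 = 1. Tangency: 20/x_1 = p_1/p_2.
So x_1*(p_1,p_2) = 20·p_2/p_1, independent of income; and x_2* = (m − 20·p_2)/p_2.
At the given prices: x_1* = 20·15.92/13.75 = 23.1564, and x_2* = 6.6332.

x_1* = 23.1564, x_2* = 6.6332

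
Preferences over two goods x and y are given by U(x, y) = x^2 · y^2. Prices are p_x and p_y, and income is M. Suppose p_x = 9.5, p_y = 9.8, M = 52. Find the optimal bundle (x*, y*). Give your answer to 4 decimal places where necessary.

Tangency: MRS = y/x = p_x/p_y.
Rearranging, p_y·y = p_x·x. Substituting into the budget gives p_x·x·(1 + 1) = M.
Demand: x*(p_x,p_y,M) = 0.5·M/p_x and y* = 0.5·M/p_y.
At p_x=9.5, p_y=9.8, M=52: x* = 0.5·52/9.5 = 2.7368, y* = 2.6531.

x* = 2.7368, y* = 2.6531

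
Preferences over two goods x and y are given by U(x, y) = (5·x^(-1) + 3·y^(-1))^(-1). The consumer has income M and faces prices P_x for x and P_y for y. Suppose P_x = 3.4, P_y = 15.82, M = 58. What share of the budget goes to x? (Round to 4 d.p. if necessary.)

MRS = MU_x/MU_y = (5/3)·(y/x)^(2). Set equal to P_x/P_y.
Solve for the ratio: y/x = [(3/5)·P_x/P_y]^(0.5).
Substitute y = (y/x)·x into the budget: x* = M/(P_x + P_y·(y/x)).
Numerically y/x = 0.359097, so x* = 58/(3.4 + 15.82·0.359097) = 6.387 and y* = 0.359097·6.387 = 2.2936.
Expenditure on x: 3.4·6.387 = 21.7159; share = 0.3744.

share on x = 0.3744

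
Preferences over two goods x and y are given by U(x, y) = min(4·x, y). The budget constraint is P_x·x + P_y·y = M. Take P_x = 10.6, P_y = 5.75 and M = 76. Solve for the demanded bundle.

Demand: x*(P_x,P_y,M) = M/(P_x + 4·P_y), y* = 4·M/(P_x + 4·P_y).
Here 10.6 + 4·5.75 = 33.6, giving x* = 2.2619 and y* = 9.0476.

x* = 2.2619, y* = 9.0476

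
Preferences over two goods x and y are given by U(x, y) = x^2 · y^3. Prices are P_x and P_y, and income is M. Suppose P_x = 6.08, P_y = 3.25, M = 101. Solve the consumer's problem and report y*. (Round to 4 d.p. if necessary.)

MU_x/MU_y = (2·y)/(3·x); tangency sets this equal to P_x/P_y.
Rearranging, P_y·y = (3/2)·P_x·x. Substituting into the budget gives P_x·x·(1 + (3/2)) = M.
Demand: x*(P_x,P_y,M) = 0.4·M/P_x and y* = 0.6·M/P_y.
At P_x=6.08, P_y=3.25, M=101: y* = 0.6·101/3.25 = 18.6462.

y* = 18.6462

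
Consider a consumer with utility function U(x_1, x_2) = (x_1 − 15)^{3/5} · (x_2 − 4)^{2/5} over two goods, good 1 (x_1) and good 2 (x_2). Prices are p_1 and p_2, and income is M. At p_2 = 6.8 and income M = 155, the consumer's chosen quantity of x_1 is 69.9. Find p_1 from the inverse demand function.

Let x_1' = x_1−15, x_2' = x_2−4. MRS = (3/2)·x_2'/x_1' = p_1/p_2.
After buying the subsistence bundle (15, 4), a share 0.6 of the remaining income goes to x_1: x_1* = 15 + 0.6·(M − 15p_1 − 4p_2)/p_1.
Set x_1* = 69.9 in the demand function and solve for p_1: p_1 = 1.2.

p_1 = 1.2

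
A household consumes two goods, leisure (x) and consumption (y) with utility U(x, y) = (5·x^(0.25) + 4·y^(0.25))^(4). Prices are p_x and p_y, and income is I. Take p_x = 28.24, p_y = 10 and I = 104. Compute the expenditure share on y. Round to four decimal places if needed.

MRS = MU_x/MU_y = (5/4)·(y/x)^(0.75). Set equal to p_x/p_y.
Solve for the ratio: y/x = [(4/5)·p_x/p_y]^(4/3).
Substitute y = (y/x)·x into the budget: x* = I/(p_x + p_y·(y/x)).
Numerically y/x = 2.964419, so x* = 104/(28.24 + 10·2.964419) = 1.7967 and y* = 2.964419·1.7967 = 5.3261.
Expenditure on y: 10·5.3261 = 53.2614; share = 0.5121.

share on y = 0.5121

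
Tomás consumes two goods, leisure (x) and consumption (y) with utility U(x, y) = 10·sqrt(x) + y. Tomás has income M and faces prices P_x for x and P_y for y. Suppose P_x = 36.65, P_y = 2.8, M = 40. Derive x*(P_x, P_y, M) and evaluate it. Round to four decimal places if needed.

x* = 0.1459

Set MRS = P_x/P_y: 5·x^(−1/2) = P_x/P_y.
Solve: √x = 5·P_y/P_x, so x*(P_x,P_y) = (5·P_y/P_x)², and y* = (M − P_x·x*)/P_y.
Plugging in: x* = (5·2.8/36.65)² = 0.1459.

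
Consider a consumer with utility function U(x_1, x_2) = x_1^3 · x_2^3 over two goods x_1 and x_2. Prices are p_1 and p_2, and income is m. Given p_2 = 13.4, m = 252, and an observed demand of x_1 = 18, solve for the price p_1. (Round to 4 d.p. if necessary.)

MU_x_1/MU_x_2 = (3·x_2)/(3·x_1); tangency sets this equal to p_1/p_2.
So 3·p_2·x_2 = 3·p_1·x_1; combined with the budget, a share 0.5 of income goes to x_1.
Demand: x_1*(p_1,p_2,m) = 0.5·m/p_1 and x_2* = 0.5·m/p_2.
Set x_1* = 18 in the demand function and solve for p_1: p_1 = 7.

p_1 = 7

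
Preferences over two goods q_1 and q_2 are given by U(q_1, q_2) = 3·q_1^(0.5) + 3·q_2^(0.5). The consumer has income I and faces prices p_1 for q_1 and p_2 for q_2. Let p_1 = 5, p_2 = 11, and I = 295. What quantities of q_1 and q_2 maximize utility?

q_1* = 40.5625, q_2* = 8.3807

From the CES first-order condition, (q_2/q_1)^(0.5) = p_1/p_2.
Solve for the ratio: q_2/q_1 = [p_1/p_2]^(2).
With the ratio pinned down, the budget gives q_1* = I/(p_1 + p_2·(q_2/q_1)) and q_2* = (q_2/q_1)·q_1*.
Numerically q_2/q_1 = 0.206612, so q_1* = 295/(5 + 11·0.206612) = 40.5625 and q_2* = 0.206612·40.5625 = 8.3807.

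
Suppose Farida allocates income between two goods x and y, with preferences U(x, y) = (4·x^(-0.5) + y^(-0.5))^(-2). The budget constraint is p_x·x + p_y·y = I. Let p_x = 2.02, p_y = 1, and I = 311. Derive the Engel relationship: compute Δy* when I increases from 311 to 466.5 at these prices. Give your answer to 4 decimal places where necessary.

Δy* = 37.1534

MRS = MU_x/MU_y = 4·(y/x)^(1.5). Set equal to p_x/p_y.
Hence y/x = ((1/4)·p_x/p_y)^(1/(1.5)), i.e. raised to the 2/3 power.
With the ratio pinned down, the budget gives x* = I/(p_x + p_y·(y/x)) and y* = (y/x)·x*.
Numerically y/x = 0.634153, so x* = 311/(2.02 + 1·0.634153) = 117.1748 and y* = 0.634153·117.1748 = 74.3068.
At I' = 466.5: y* = 111.4602. Change: 111.4602 − 74.3068 = 37.1534.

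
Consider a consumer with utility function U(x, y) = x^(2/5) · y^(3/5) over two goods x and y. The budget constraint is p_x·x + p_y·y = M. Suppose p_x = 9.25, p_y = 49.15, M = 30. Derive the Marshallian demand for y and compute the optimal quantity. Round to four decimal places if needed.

y* = 0.3662

Tangency: MRS = (2/3)·y/x = p_x/p_y.
Rearranging, p_y·y = (3/2)·p_x·x. Substituting into the budget gives p_x·x·(1 + (3/2)) = M.
Demand: x*(p_x,p_y,M) = 0.4·M/p_x and y* = 0.6·M/p_y.
At p_x=9.25, p_y=49.15, M=30: y* = 0.6·30/49.15 = 0.3662.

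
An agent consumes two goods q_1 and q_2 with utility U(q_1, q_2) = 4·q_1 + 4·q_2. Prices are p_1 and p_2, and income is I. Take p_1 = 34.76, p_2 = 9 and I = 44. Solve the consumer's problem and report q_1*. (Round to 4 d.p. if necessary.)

q_1* = 0

Numerically: q_1* = 0, q_2* = 4.8889.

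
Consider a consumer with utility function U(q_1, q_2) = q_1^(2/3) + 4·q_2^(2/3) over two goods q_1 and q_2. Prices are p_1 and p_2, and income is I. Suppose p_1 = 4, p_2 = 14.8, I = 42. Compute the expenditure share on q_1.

share on q_1 = 0.1762

MRS = MU_q_1/MU_q_2 = (1/4)·(q_2/q_1)^(1/3). Set equal to p_1/p_2.
Solve for the ratio: q_2/q_1 = [4·p_1/p_2]^(3).
Substitute q_2 = (q_2/q_1)·q_1 into the budget: q_1* = I/(p_1 + p_2·(q_2/q_1)).
Numerically q_2/q_1 = 1.263499, so q_1* = 42/(4 + 14.8·1.263499) = 1.8502 and q_2* = 1.263499·1.8502 = 2.3378.
Expenditure on q_1: 4·1.8502 = 7.401; share = 0.1762.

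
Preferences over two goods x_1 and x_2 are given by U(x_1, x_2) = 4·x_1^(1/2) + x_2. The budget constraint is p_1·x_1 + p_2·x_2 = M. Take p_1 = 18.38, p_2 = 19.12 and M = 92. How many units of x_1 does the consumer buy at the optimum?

x_1* = 4.3286

MU_x_1 = 2/√x_1, MU_x_2 = 1. Tangency: 2/√x_1 = p_1/p_2.
Solve: √x_1 = 2·p_2/p_1, so x_1*(p_1,p_2) = (2·p_2/p_1)², and x_2* = (M − p_1·x_1*)/p_2.
Plugging in: x_1* = (2·19.12/18.38)² = 4.3286.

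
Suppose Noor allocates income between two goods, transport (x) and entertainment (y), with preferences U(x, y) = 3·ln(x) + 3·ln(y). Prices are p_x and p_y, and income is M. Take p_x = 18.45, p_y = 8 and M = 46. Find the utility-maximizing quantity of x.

x* = 1.2466

MU_x/MU_y = (3·y)/(3·x); tangency sets this equal to p_x/p_y.
Rearranging, p_y·y = p_x·x. Substituting into the budget gives p_x·x·(1 + 1) = M.
Demand: x*(p_x,p_y,M) = 0.5·M/p_x and y* = 0.5·M/p_y.
At p_x=18.45, p_y=8, M=46: x* = 0.5·46/18.45 = 1.2466.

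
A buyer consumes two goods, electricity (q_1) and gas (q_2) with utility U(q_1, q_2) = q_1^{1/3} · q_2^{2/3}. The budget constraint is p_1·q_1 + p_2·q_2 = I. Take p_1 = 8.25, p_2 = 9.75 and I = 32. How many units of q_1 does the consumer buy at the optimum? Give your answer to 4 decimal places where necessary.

q_1* = 1.2929

Tangency: MRS = (1/2)·q_2/q_1 = p_1/p_2.
So 1/3·p_2·q_2 = 2/3·p_1·q_1; combined with the budget, a share 1/3 of income goes to q_1.
Demand: q_1*(p_1,p_2,I) = 1/3·I/p_1 and q_2* = 2/3·I/p_2.
At p_1=8.25, p_2=9.75, I=32: q_1* = 1/3·32/8.25 = 1.2929.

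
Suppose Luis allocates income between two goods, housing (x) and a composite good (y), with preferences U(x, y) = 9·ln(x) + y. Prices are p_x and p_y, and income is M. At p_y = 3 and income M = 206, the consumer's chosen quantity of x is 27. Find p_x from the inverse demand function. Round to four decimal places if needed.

Set MRS = p_x/p_y: (9/x)/1 = p_x/p_y.
So x*(p_x,p_y) = 9·p_y/p_x, independent of income; and y* = (M − 9·p_y)/p_y.
Set x* = 27 in the demand function and solve for p_x: p_x = 1.

p_x = 1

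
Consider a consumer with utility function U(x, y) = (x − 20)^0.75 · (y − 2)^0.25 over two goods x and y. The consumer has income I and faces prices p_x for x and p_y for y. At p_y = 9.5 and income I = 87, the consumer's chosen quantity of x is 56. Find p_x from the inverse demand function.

Let x' = x−20, y' = y−2. MRS = 3·y'/x' = p_x/p_y.
After buying the subsistence bundle (20, 2), a share 0.75 of the remaining income goes to x: x* = 20 + 0.75·(I − 20p_x − 2p_y)/p_x.
Set x* = 56 in the demand function and solve for p_x: p_x = 1.

p_x = 1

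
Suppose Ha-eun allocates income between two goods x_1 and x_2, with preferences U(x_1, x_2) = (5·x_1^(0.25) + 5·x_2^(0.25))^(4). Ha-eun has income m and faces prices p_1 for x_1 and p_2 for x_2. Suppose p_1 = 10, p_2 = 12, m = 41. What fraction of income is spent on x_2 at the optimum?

share on x_2 = 0.4848

With the ratio pinned down, the budget gives x_1* = m/(p_1 + p_2·(x_2/x_1)) and x_2* = (x_2/x_1)·x_1*.
Numerically x_2/x_1 = 0.784197, so x_1* = 41/(10 + 12·0.784197) = 2.1123 and x_2* = 0.784197·2.1123 = 1.6564.
Expenditure on x_2: 12·1.6564 = 19.8773; share = 0.4848.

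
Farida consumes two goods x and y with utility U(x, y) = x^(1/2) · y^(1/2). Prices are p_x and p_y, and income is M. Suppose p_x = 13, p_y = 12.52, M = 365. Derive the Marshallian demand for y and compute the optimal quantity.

MU_x/MU_y = (0.5·y)/(0.5·x); tangency sets this equal to p_x/p_y.
So 0.5·p_y·y = 0.5·p_x·x; combined with the budget, a share 0.5 of income goes to x.
Demand: x*(p_x,p_y,M) = 0.5·M/p_x and y* = 0.5·M/p_y.
At p_x=13, p_y=12.52, M=365: y* = 0.5·365/12.52 = 14.5767.

y* = 14.5767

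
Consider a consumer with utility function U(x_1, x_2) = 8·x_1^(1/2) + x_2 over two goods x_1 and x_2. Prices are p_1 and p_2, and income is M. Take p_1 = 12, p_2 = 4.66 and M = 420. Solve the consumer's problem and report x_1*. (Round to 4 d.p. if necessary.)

Set MRS = p_1/p_2: 4·x_1^(−1/2) = p_1/p_2.
Thus x_1* = (4·p_2/p_1)² — independent of M — with the rest of income spent on x_2.
Plugging in: x_1* = (4·4.66/12)² = 2.4128.

x_1* = 2.4128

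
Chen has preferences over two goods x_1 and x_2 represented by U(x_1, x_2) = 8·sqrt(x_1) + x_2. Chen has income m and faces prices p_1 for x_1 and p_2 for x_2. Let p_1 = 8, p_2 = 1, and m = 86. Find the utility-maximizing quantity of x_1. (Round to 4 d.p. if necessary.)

x_1* = 0.25

Utility is quasi-linear in x_2; the FOC for x_1 is 4/√x_1 = p_1/p_2.
Solve: √x_1 = 4·p_2/p_1, so x_1*(p_1,p_2) = (4·p_2/p_1)², and x_2* = (m − p_1·x_1*)/p_2.
Plugging in: x_1* = (4·1/8)² = 0.25.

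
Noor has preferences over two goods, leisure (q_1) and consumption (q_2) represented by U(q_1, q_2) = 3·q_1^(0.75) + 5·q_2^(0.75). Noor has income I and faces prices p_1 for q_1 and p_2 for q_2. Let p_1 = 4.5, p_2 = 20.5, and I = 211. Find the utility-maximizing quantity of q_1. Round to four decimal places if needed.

With the ratio pinned down, the budget gives q_1* = I/(p_1 + p_2·(q_2/q_1)) and q_2* = (q_2/q_1)·q_1*.
Numerically q_2/q_1 = 0.017916, so q_1* = 211/(4.5 + 20.5·0.017916) = 43.3508.

q_1* = 43.3508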